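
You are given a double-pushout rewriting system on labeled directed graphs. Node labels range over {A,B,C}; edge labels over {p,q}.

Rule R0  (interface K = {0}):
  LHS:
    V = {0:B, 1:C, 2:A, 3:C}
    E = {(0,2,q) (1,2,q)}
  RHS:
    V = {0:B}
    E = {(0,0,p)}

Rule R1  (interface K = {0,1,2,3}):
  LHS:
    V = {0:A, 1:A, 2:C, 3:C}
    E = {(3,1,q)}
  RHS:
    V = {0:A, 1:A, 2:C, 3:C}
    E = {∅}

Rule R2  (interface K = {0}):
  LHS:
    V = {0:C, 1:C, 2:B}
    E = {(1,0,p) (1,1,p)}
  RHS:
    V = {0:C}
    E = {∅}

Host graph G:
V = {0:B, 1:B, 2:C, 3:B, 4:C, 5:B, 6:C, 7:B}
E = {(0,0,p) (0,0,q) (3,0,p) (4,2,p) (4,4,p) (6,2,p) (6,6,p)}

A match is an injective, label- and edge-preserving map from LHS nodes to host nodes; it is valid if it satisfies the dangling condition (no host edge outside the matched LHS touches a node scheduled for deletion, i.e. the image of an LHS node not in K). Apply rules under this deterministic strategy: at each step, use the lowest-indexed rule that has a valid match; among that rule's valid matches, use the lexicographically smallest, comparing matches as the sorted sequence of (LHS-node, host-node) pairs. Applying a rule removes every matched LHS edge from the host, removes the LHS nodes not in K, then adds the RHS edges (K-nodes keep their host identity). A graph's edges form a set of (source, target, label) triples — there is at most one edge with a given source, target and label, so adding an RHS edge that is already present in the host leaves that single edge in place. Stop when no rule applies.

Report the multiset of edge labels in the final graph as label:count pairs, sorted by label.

[0] host  ⇒  8 nodes, 7 edges  {0-p->0 0-q->0 3-p->0 4-p->2 4-p->4 6-p->2 6-p->6}
[1] R2 @ {0↦2, 1↦4, 2↦1}  ⇒  6 nodes, 5 edges  {0-p->0 0-q->0 3-p->0 6-p->2 6-p->6}
[2] R2 @ {0↦2, 1↦6, 2↦5}  ⇒  4 nodes, 3 edges  {0-p->0 0-q->0 3-p->0}
normal form: no rule applies after step 2
NF edges: [(0, 0, 'p'), (0, 0, 'q'), (3, 0, 'p')]

Answer: p:2 q:1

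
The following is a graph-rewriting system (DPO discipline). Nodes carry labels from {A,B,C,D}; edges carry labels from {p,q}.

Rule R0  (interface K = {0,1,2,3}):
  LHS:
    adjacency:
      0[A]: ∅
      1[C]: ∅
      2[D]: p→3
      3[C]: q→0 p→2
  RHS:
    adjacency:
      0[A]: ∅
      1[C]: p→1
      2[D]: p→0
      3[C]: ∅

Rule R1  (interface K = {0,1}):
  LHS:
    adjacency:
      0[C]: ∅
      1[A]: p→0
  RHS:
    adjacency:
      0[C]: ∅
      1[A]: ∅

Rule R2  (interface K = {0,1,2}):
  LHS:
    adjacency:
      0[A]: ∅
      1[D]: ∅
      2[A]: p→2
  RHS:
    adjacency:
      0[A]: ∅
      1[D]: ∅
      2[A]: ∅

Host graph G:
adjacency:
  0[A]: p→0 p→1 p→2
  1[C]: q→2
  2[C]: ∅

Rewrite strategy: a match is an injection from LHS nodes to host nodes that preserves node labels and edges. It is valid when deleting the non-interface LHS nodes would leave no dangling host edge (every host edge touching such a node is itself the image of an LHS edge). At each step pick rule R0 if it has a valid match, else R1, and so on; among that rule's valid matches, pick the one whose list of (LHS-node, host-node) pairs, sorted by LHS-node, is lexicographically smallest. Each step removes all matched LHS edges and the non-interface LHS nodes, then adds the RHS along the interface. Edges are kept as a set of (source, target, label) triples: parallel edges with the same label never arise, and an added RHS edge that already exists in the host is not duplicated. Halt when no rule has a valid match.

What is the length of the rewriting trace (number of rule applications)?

Answer: 2

Rewrite trace:
[0] host  ⇒  3 nodes, 4 edges  {0-p->0 0-p->1 0-p->2 1-q->2}
[1] R1 @ {0↦1, 1↦0}  ⇒  3 nodes, 3 edges  {0-p->0 0-p->2 1-q->2}
[2] R1 @ {0↦2, 1↦0}  ⇒  3 nodes, 2 edges  {0-p->0 1-q->2}
normal form: no rule applies after step 2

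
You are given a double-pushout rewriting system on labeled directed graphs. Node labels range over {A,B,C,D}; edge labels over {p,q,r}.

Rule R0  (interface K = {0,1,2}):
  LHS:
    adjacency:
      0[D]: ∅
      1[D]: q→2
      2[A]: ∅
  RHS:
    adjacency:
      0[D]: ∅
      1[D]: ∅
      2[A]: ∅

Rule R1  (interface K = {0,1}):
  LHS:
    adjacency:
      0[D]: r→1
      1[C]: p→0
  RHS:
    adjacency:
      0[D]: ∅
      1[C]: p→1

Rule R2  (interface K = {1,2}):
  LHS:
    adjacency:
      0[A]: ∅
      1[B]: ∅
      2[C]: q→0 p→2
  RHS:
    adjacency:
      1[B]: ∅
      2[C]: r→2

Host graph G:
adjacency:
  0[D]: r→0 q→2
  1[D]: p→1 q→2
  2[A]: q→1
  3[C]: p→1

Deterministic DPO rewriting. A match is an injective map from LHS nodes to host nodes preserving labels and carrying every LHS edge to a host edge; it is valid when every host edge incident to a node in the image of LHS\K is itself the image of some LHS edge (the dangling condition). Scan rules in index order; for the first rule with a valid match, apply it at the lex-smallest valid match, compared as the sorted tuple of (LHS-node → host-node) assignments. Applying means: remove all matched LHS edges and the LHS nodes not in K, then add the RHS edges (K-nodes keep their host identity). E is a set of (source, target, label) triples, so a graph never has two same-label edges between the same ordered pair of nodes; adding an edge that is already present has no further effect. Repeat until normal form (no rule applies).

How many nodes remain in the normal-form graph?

Answer: 4

Derivation:
[0] host  ⇒  4 nodes, 6 edges  {0-r->0 0-q->2 1-p->1 1-q->2 2-q->1 3-p->1}
[1] R0 @ {0↦0, 1↦1, 2↦2}  ⇒  4 nodes, 5 edges  {0-r->0 0-q->2 1-p->1 2-q->1 3-p->1}
[2] R0 @ {0↦1, 1↦0, 2↦2}  ⇒  4 nodes, 4 edges  {0-r->0 1-p->1 2-q->1 3-p->1}
final graph: no rule applies after step 2
NF nodes: {0:D, 1:D, 2:A, 3:C}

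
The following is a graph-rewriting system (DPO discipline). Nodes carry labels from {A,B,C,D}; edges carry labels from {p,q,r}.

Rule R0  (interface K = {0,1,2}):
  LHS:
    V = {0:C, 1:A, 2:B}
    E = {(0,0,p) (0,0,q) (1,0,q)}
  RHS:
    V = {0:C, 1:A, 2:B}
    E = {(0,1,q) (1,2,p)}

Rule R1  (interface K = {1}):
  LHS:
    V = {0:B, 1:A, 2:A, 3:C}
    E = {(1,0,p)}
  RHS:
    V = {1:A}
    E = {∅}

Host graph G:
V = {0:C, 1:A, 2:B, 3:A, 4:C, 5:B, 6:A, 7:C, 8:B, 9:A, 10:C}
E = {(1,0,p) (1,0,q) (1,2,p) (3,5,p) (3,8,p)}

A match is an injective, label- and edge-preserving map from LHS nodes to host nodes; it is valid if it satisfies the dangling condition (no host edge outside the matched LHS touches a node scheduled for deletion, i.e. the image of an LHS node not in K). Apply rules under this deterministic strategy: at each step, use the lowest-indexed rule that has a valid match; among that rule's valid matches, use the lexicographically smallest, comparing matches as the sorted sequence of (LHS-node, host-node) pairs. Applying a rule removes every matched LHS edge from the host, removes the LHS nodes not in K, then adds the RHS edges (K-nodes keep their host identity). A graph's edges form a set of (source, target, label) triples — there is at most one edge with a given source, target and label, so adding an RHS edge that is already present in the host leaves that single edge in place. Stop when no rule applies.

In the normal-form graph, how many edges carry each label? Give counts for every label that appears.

[0] host  ⇒  11 nodes, 5 edges  {1-p->0 1-q->0 1-p->2 3-p->5 3-p->8}
[1] R1 @ {0↦2, 1↦1, 2↦6, 3↦4}  ⇒  8 nodes, 4 edges  {1-p->0 1-q->0 3-p->5 3-p->8}
[2] R1 @ {0↦5, 1↦3, 2↦9, 3↦7}  ⇒  5 nodes, 3 edges  {1-p->0 1-q->0 3-p->8}
halt: no rule applies after step 2
NF edges: [(1, 0, 'p'), (1, 0, 'q'), (3, 8, 'p')]

Answer: p:2 q:1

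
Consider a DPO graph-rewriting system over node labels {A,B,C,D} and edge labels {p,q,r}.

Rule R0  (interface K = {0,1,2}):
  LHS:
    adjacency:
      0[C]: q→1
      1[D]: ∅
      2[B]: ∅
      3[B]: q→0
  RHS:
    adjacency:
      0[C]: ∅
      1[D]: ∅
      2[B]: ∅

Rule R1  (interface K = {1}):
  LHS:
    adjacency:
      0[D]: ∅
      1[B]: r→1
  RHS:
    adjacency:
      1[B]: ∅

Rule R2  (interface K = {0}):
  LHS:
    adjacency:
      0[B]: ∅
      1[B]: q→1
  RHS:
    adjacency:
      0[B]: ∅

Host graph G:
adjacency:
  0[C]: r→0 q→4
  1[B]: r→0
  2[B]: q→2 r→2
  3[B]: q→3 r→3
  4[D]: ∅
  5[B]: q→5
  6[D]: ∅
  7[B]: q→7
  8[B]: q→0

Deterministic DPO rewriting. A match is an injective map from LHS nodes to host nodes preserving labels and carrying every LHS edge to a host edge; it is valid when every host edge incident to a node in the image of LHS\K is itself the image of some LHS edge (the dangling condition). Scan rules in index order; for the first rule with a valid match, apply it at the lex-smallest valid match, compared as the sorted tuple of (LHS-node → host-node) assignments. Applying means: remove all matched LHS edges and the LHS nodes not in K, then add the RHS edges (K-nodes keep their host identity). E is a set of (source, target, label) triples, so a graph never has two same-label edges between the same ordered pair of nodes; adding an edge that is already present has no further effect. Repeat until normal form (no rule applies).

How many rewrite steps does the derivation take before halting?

initial: |V|=9 |E|=10  E = 0-r->0 0-q->4 1-r->0 2-q->2 2-r->2 3-q->3 3-r->3 5-q->5 7-q->7 8-q->0
step 1: apply R0 at {0↦0, 1↦4, 2↦1, 3↦8}  → |V|=8 |E|=8  E = 0-r->0 1-r->0 2-q->2 2-r->2 3-q->3 3-r->3 5-q->5 7-q->7
step 2: apply R1 at {0↦4, 1↦2}  → |V|=7 |E|=7  E = 0-r->0 1-r->0 2-q->2 3-q->3 3-r->3 5-q->5 7-q->7
step 3: apply R1 at {0↦6, 1↦3}  → |V|=6 |E|=6  E = 0-r->0 1-r->0 2-q->2 3-q->3 5-q->5 7-q->7
step 4: apply R2 at {0↦1, 1↦2}  → |V|=5 |E|=5  E = 0-r->0 1-r->0 3-q->3 5-q->5 7-q->7
step 5: apply R2 at {0↦1, 1↦3}  → |V|=4 |E|=4  E = 0-r->0 1-r->0 5-q->5 7-q->7
step 6: apply R2 at {0↦1, 1↦5}  → |V|=3 |E|=3  E = 0-r->0 1-r->0 7-q->7
step 7: apply R2 at {0↦1, 1↦7}  → |V|=2 |E|=2  E = 0-r->0 1-r->0
final graph: no rule applies after step 7

Answer: 7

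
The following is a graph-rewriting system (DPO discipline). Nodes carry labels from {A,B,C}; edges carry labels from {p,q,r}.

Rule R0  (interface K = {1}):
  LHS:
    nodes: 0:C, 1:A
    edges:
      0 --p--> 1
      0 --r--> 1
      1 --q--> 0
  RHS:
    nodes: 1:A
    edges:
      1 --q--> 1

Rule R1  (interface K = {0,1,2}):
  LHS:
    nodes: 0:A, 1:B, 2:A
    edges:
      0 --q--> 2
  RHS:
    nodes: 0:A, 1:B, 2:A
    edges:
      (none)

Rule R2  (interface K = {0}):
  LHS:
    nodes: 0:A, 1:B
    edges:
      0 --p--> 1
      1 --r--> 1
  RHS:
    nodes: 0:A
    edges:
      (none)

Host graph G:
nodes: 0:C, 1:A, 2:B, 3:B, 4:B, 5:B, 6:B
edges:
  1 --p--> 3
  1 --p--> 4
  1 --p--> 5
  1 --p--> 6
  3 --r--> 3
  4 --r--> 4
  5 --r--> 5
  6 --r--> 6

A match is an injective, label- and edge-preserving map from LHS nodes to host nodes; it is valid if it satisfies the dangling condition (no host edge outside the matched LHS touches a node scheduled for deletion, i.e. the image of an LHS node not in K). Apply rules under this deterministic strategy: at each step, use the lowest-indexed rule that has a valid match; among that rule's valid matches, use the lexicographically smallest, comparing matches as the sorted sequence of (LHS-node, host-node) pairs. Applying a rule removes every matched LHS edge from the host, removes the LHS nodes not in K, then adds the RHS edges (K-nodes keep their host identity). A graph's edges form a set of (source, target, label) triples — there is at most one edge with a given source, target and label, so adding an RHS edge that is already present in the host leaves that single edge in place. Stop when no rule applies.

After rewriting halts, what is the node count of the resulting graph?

Answer: 3

Rewrite trace:
initial: |V|=7 |E|=8  E = 1-p->3 1-p->4 1-p->5 1-p->6 3-r->3 4-r->4 5-r->5 6-r->6
step 1: apply R2 at {0↦1, 1↦3}  → |V|=6 |E|=6  E = 1-p->4 1-p->5 1-p->6 4-r->4 5-r->5 6-r->6
step 2: apply R2 at {0↦1, 1↦4}  → |V|=5 |E|=4  E = 1-p->5 1-p->6 5-r->5 6-r->6
step 3: apply R2 at {0↦1, 1↦5}  → |V|=4 |E|=2  E = 1-p->6 6-r->6
step 4: apply R2 at {0↦1, 1↦6}  → |V|=3 |E|=0  E = ∅
normal form: no rule applies after step 4
NF nodes: {0:C, 1:A, 2:B}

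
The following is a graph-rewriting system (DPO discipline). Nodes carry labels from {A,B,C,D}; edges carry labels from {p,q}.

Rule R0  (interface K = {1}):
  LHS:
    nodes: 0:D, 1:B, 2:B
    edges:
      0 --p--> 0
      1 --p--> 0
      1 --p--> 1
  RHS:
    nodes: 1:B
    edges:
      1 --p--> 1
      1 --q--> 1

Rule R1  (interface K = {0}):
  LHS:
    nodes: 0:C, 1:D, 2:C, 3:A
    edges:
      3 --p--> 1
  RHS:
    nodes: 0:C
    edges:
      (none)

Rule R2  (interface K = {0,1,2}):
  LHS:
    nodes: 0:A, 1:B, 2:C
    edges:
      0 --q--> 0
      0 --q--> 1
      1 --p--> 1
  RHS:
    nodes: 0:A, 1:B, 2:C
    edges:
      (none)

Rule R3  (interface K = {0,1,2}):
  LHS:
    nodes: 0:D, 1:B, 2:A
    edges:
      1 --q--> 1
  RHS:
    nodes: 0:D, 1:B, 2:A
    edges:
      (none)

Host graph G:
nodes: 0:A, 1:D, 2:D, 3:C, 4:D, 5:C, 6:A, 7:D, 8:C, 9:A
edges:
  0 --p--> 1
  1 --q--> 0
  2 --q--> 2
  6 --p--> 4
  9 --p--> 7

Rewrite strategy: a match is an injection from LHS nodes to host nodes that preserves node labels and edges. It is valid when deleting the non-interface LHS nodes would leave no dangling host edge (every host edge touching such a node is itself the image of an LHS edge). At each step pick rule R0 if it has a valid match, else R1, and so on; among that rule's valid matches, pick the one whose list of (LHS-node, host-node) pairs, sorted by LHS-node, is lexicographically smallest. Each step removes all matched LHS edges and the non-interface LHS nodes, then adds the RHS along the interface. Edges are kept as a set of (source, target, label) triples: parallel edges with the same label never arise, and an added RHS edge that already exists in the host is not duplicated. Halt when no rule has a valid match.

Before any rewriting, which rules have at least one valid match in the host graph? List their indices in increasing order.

R0: no valid match — LHS pattern not found
R1: 12 valid matches — {0↦3, 1↦4, 2↦5, 3↦6}, {0↦3, 1↦4, 2↦8, 3↦6}, {0↦3, 1↦7, 2↦5, 3↦9} (+9 more)
R2: no valid match — LHS pattern not found
R3: no valid match — LHS pattern not found

Answer: [R1]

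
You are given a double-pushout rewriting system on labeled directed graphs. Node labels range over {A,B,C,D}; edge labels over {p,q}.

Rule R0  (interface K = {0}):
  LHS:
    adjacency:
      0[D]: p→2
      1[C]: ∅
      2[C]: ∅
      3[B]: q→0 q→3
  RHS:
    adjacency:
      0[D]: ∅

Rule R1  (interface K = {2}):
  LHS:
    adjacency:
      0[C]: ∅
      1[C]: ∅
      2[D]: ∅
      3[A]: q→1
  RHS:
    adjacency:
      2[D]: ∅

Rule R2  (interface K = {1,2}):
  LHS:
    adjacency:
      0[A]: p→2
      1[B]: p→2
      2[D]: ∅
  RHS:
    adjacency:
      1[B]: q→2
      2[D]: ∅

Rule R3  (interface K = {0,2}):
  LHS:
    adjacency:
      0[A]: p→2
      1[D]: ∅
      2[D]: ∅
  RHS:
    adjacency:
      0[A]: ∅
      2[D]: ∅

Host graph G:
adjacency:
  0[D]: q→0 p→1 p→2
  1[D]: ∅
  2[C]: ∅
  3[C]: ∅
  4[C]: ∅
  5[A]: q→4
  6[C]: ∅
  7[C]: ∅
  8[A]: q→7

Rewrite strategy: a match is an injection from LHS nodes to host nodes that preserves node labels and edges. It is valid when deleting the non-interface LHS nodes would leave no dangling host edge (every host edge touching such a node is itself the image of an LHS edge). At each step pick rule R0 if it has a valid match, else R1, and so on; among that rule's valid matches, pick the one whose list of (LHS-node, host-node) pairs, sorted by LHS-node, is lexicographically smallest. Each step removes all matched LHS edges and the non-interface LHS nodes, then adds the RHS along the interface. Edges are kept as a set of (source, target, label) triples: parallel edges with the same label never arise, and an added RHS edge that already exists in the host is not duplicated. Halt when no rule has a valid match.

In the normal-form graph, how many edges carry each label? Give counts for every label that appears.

[0] host  ⇒  9 nodes, 5 edges  {0-q->0 0-p->1 0-p->2 5-q->4 8-q->7}
[1] R1 @ {0↦3, 1↦4, 2↦0, 3↦5}  ⇒  6 nodes, 4 edges  {0-q->0 0-p->1 0-p->2 8-q->7}
[2] R1 @ {0↦6, 1↦7, 2↦0, 3↦8}  ⇒  3 nodes, 3 edges  {0-q->0 0-p->1 0-p->2}
halt: no rule applies after step 2
NF edges: [(0, 0, 'q'), (0, 1, 'p'), (0, 2, 'p')]

Answer: p:2 q:1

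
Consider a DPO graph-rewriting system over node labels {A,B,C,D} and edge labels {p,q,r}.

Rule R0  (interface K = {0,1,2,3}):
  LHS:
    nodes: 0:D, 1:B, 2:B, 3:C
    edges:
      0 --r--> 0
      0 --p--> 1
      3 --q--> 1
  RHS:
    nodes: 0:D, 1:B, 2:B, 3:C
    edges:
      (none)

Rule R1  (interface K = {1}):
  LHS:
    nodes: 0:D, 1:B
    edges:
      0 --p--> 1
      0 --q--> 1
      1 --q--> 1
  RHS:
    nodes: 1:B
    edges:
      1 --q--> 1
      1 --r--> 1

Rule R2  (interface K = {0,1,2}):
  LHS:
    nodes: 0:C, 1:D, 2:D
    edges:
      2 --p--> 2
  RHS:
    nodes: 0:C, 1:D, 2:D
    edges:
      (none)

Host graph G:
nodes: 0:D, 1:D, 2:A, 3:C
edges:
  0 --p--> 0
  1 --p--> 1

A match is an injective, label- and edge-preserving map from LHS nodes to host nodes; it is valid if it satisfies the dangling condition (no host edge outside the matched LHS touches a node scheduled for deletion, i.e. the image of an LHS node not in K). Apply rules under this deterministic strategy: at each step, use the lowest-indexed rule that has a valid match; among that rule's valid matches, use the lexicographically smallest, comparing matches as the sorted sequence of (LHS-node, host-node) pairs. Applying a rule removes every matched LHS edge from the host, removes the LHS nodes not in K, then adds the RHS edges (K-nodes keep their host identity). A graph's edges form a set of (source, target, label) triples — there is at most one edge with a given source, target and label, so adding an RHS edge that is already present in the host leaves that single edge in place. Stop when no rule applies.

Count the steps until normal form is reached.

start.  V:4 E:2  edges: 0-p->0 1-p->1
1. fire R2 via {0↦3, 1↦0, 2↦1}  →  V:4 E:1  edges: 0-p->0
2. fire R2 via {0↦3, 1↦1, 2↦0}  →  V:4 E:0  edges: ∅
halt: no rule applies after step 2

Answer: 2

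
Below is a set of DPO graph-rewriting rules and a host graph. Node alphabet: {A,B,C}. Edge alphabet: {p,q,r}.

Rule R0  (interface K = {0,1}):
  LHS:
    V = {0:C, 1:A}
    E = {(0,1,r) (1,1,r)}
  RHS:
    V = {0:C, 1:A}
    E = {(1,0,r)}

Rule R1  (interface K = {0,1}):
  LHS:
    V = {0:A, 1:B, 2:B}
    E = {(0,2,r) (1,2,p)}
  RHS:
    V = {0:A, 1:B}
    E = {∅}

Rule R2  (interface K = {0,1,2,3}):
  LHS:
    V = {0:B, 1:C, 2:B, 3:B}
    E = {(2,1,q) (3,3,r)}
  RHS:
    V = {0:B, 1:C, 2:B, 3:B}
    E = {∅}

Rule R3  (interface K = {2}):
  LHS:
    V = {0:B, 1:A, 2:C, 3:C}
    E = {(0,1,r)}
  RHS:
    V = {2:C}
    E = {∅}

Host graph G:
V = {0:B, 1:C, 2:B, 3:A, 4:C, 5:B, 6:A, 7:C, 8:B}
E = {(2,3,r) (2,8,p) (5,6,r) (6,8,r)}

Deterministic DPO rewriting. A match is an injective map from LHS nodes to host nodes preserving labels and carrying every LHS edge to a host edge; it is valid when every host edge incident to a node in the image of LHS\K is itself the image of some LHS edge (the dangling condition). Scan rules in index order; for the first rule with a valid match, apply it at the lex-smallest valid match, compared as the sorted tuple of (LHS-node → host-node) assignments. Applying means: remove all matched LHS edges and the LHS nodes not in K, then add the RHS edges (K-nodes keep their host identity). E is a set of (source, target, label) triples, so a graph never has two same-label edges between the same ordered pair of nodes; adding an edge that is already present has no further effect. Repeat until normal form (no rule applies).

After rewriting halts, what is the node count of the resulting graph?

Answer: 2

Steps:
[0] host  ⇒  9 nodes, 4 edges  {2-r->3 2-p->8 5-r->6 6-r->8}
[1] R1 @ {0↦6, 1↦2, 2↦8}  ⇒  8 nodes, 2 edges  {2-r->3 5-r->6}
[2] R3 @ {0↦2, 1↦3, 2↦1, 3↦4}  ⇒  5 nodes, 1 edges  {5-r->6}
[3] R3 @ {0↦5, 1↦6, 2↦1, 3↦7}  ⇒  2 nodes, 0 edges  {∅}
normal form: no rule applies after step 3
NF nodes: {0:B, 1:C}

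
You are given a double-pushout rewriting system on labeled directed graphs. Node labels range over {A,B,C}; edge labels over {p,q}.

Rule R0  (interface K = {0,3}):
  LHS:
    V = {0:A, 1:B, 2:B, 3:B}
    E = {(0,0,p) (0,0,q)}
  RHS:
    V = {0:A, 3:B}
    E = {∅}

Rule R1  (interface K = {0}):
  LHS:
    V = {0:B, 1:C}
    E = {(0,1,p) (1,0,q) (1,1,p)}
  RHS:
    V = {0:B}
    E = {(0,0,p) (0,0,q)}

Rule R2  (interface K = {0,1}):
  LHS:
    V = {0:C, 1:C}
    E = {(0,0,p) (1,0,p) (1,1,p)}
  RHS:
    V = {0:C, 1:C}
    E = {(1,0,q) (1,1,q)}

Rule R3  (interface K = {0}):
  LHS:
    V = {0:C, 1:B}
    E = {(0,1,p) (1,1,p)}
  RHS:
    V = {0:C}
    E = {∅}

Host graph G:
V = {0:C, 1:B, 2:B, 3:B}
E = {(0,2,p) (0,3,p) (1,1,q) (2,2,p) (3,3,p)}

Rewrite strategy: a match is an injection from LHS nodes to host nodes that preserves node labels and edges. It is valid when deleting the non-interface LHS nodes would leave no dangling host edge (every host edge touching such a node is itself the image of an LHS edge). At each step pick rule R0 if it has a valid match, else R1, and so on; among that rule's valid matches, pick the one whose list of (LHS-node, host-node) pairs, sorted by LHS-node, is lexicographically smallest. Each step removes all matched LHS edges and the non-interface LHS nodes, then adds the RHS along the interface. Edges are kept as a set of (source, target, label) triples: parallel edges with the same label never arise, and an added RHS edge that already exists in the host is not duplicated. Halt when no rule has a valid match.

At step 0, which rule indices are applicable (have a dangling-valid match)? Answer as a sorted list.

Answer: [R3]

Rewrite trace:
R0: no valid match — LHS pattern not found
R1: no valid match — LHS pattern not found
R2: no valid match — LHS pattern not found
R3: 2 valid matches — {0↦0, 1↦2}, {0↦0, 1↦3}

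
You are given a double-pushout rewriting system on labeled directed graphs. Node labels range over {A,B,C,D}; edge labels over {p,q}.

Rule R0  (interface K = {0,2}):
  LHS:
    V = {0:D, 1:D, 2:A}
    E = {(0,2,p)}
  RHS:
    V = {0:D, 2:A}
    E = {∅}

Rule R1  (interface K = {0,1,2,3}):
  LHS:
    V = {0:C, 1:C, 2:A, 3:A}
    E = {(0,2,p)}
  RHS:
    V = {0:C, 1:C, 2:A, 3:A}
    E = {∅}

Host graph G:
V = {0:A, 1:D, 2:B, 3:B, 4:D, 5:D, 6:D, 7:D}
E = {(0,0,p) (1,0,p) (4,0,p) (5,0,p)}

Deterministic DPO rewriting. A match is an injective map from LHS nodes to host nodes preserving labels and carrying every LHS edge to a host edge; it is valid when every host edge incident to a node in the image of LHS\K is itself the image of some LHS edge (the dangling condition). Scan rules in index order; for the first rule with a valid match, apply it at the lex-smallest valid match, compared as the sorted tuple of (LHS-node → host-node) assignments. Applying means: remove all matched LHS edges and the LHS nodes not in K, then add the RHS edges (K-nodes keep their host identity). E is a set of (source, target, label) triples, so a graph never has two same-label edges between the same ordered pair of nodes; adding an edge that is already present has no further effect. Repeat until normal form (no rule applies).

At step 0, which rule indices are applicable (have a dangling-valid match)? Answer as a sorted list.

Answer: [R0]

Steps:
R0: 6 valid matches — {0↦1, 1↦6, 2↦0}, {0↦1, 1↦7, 2↦0}, {0↦4, 1↦6, 2↦0} (+3 more)
R1: no valid match — LHS pattern not found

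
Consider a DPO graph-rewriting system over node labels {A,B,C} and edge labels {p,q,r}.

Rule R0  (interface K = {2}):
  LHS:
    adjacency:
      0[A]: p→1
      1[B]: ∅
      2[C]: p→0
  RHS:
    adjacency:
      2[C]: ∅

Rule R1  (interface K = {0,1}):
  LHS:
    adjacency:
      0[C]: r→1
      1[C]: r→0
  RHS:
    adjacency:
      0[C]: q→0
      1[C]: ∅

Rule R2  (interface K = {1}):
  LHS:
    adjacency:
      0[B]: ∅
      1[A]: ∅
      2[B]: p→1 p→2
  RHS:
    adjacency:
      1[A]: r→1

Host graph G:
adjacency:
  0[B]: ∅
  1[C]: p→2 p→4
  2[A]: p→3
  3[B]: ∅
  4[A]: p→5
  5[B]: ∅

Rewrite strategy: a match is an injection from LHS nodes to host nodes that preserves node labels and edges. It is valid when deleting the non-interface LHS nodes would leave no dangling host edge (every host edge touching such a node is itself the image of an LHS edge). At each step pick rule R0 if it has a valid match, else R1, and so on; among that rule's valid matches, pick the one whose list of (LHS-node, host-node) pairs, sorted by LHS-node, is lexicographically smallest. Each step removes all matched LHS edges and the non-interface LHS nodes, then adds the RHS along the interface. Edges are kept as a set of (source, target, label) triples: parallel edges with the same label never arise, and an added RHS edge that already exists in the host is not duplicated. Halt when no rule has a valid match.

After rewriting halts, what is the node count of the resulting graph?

Answer: 2

Rewrite trace:
[0] host  ⇒  6 nodes, 4 edges  {1-p->2 1-p->4 2-p->3 4-p->5}
[1] R0 @ {0↦2, 1↦3, 2↦1}  ⇒  4 nodes, 2 edges  {1-p->4 4-p->5}
[2] R0 @ {0↦4, 1↦5, 2↦1}  ⇒  2 nodes, 0 edges  {∅}
halt: no rule applies after step 2
NF nodes: {0:B, 1:C}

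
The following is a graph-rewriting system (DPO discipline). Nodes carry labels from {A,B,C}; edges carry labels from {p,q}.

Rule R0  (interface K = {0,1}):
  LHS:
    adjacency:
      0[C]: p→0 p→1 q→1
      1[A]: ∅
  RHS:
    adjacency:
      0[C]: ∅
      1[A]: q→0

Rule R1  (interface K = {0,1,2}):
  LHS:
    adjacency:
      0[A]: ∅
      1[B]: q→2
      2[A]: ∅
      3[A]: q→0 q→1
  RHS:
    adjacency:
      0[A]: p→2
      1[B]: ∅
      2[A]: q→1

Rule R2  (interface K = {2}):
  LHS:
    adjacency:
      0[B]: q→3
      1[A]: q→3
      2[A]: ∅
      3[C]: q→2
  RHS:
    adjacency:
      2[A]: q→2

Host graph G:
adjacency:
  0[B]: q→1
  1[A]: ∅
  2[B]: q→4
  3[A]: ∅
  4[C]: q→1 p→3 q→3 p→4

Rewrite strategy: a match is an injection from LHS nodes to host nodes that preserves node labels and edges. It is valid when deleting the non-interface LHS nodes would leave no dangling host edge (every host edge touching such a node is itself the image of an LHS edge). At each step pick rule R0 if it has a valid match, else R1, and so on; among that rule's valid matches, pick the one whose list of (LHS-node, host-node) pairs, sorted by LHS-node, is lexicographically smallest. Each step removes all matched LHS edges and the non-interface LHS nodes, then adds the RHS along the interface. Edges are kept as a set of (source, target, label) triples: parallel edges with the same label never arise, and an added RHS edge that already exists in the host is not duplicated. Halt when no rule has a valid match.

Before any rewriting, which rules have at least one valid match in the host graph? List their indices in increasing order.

Answer: [R0]

Rewrite trace:
R0: 1 valid match — {0↦4, 1↦3}
R1: no valid match — LHS pattern not found
R2: no valid match — LHS pattern not found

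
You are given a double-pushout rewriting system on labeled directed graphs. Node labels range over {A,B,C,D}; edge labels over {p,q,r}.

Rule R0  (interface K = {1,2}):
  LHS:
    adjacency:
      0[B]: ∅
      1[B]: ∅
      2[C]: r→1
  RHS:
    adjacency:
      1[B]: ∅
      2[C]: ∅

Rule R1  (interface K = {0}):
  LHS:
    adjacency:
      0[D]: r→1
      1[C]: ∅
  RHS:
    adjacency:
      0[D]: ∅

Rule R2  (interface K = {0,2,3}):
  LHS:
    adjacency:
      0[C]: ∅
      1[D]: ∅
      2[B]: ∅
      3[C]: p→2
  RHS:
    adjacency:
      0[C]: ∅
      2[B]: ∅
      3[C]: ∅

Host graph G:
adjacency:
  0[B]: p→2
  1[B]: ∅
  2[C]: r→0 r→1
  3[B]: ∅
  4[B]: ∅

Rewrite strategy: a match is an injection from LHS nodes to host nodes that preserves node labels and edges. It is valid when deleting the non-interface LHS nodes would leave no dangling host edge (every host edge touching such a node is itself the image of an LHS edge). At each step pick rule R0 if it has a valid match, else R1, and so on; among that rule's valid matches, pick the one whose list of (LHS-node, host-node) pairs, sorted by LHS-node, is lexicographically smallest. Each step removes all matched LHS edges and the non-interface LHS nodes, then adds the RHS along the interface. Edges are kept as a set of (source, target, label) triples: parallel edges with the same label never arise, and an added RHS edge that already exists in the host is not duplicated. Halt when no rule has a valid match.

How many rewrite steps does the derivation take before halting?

Answer: 2

Steps:
initial: |V|=5 |E|=3  E = 0-p->2 2-r->0 2-r->1
step 1: apply R0 at {0↦3, 1↦0, 2↦2}  → |V|=4 |E|=2  E = 0-p->2 2-r->1
step 2: apply R0 at {0↦4, 1↦1, 2↦2}  → |V|=3 |E|=1  E = 0-p->2
normal form: no rule applies after step 2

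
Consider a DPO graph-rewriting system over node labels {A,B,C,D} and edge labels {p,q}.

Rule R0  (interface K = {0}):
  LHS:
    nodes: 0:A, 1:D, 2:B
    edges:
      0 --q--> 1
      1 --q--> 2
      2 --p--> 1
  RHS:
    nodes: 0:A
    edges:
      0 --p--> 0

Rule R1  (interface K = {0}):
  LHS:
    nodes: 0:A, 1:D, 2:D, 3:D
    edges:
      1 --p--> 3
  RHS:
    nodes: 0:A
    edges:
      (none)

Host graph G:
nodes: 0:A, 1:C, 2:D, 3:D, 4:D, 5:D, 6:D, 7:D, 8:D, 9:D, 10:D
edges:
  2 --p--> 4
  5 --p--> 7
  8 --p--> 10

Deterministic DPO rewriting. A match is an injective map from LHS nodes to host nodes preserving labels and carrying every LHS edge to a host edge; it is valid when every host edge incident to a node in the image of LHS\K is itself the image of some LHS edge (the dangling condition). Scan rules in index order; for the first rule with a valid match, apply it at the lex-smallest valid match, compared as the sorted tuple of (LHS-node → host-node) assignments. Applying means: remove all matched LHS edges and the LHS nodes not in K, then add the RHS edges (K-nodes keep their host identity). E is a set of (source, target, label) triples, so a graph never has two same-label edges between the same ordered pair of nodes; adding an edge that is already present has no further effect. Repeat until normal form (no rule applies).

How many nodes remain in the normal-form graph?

Answer: 2

Derivation:
start.  V:11 E:3  edges: 2-p->4 5-p->7 8-p->10
1. fire R1 via {0↦0, 1↦2, 2↦3, 3↦4}  →  V:8 E:2  edges: 5-p->7 8-p->10
2. fire R1 via {0↦0, 1↦5, 2↦6, 3↦7}  →  V:5 E:1  edges: 8-p->10
3. fire R1 via {0↦0, 1↦8, 2↦9, 3↦10}  →  V:2 E:0  edges: ∅
normal form: no rule applies after step 3
NF nodes: {0:A, 1:C}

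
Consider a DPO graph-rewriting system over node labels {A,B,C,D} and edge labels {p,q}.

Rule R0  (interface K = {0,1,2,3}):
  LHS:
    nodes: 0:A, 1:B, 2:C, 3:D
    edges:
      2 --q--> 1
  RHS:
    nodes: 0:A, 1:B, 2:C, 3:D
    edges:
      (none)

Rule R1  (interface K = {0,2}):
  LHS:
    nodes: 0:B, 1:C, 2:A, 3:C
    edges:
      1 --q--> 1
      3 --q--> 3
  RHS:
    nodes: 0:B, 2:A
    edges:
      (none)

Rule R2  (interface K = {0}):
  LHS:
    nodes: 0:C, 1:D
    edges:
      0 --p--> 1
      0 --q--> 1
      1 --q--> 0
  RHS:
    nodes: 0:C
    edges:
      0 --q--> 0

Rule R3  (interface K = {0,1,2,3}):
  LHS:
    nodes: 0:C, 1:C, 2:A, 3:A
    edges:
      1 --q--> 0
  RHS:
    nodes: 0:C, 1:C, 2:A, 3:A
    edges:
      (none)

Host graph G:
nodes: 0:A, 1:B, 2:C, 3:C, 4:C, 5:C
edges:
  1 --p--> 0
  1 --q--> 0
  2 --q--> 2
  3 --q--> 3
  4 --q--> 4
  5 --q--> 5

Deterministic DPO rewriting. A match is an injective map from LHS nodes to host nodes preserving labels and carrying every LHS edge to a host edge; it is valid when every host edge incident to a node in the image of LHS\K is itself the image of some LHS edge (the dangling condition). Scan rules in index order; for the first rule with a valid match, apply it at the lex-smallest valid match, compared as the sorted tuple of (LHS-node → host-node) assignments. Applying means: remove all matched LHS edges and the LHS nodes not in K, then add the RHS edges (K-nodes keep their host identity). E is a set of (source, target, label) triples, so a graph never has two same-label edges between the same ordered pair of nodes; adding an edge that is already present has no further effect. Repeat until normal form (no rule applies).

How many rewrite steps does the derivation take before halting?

start.  V:6 E:6  edges: 1-p->0 1-q->0 2-q->2 3-q->3 4-q->4 5-q->5
1. fire R1 via {0↦1, 1↦2, 2↦0, 3↦3}  →  V:4 E:4  edges: 1-p->0 1-q->0 4-q->4 5-q->5
2. fire R1 via {0↦1, 1↦4, 2↦0, 3↦5}  →  V:2 E:2  edges: 1-p->0 1-q->0
normal form: no rule applies after step 2

Answer: 2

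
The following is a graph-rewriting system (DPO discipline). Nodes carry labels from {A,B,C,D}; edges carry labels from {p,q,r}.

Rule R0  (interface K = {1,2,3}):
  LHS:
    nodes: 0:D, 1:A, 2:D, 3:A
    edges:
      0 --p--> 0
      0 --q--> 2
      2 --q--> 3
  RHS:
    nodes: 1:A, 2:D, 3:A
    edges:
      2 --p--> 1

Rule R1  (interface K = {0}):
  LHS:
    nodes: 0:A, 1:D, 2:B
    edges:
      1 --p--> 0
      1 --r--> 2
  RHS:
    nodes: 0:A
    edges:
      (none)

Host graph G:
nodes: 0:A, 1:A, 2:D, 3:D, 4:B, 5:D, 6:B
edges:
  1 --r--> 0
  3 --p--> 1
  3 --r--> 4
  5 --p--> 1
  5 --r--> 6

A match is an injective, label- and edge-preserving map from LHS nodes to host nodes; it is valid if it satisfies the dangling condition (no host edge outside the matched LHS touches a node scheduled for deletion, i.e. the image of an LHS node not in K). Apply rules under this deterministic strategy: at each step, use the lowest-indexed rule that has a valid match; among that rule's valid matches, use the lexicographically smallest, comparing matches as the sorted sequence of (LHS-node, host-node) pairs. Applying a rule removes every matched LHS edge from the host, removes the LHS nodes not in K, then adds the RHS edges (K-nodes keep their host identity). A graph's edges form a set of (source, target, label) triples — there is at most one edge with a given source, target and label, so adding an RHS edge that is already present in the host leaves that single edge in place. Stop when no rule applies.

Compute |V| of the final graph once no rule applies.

Answer: 3

Derivation:
start.  V:7 E:5  edges: 1-r->0 3-p->1 3-r->4 5-p->1 5-r->6
1. fire R1 via {0↦1, 1↦3, 2↦4}  →  V:5 E:3  edges: 1-r->0 5-p->1 5-r->6
2. fire R1 via {0↦1, 1↦5, 2↦6}  →  V:3 E:1  edges: 1-r->0
normal form: no rule applies after step 2
NF nodes: {0:A, 1:A, 2:D}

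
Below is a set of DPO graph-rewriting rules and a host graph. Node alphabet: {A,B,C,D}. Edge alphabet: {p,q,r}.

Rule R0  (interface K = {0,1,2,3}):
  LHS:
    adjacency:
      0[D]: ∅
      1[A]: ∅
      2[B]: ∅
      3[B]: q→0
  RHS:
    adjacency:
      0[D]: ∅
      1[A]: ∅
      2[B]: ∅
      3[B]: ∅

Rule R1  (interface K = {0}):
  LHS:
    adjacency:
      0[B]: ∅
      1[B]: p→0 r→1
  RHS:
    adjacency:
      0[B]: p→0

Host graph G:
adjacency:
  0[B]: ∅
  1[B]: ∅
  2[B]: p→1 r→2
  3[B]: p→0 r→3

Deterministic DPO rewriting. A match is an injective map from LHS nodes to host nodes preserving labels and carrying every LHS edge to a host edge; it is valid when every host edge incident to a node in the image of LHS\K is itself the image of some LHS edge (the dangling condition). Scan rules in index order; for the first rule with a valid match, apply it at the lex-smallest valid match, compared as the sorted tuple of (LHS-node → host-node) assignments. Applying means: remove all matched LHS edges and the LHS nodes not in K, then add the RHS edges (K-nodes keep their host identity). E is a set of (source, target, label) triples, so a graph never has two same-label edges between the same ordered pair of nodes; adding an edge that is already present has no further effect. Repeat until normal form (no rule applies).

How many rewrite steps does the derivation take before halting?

[0] host  ⇒  4 nodes, 4 edges  {2-p->1 2-r->2 3-p->0 3-r->3}
[1] R1 @ {0↦0, 1↦3}  ⇒  3 nodes, 3 edges  {0-p->0 2-p->1 2-r->2}
[2] R1 @ {0↦1, 1↦2}  ⇒  2 nodes, 2 edges  {0-p->0 1-p->1}
halt: no rule applies after step 2

Answer: 2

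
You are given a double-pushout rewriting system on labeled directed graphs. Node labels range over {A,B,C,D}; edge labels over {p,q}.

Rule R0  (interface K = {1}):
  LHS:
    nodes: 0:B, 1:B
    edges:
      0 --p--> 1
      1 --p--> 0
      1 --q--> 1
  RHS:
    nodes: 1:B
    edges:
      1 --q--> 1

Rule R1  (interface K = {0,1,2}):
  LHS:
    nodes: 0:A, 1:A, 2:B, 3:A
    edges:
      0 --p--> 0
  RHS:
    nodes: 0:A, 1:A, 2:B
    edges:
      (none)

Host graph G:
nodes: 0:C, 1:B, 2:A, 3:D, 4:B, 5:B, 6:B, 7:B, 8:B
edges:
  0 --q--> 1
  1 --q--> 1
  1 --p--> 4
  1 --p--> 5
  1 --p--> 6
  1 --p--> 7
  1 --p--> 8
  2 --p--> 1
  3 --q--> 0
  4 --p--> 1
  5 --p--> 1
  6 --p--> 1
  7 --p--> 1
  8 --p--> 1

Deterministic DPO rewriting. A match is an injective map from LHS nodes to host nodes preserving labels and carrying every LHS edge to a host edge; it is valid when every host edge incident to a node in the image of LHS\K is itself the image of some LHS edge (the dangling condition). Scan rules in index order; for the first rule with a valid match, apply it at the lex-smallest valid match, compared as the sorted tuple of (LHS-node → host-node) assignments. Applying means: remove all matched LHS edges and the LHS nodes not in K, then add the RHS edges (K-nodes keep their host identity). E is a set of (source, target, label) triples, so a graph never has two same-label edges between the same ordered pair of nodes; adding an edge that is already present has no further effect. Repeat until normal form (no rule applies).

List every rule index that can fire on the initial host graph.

Answer: [R0]

Derivation:
R0: 5 valid matches — {0↦4, 1↦1}, {0↦5, 1↦1}, {0↦6, 1↦1} (+2 more)
R1: no valid match — LHS pattern not found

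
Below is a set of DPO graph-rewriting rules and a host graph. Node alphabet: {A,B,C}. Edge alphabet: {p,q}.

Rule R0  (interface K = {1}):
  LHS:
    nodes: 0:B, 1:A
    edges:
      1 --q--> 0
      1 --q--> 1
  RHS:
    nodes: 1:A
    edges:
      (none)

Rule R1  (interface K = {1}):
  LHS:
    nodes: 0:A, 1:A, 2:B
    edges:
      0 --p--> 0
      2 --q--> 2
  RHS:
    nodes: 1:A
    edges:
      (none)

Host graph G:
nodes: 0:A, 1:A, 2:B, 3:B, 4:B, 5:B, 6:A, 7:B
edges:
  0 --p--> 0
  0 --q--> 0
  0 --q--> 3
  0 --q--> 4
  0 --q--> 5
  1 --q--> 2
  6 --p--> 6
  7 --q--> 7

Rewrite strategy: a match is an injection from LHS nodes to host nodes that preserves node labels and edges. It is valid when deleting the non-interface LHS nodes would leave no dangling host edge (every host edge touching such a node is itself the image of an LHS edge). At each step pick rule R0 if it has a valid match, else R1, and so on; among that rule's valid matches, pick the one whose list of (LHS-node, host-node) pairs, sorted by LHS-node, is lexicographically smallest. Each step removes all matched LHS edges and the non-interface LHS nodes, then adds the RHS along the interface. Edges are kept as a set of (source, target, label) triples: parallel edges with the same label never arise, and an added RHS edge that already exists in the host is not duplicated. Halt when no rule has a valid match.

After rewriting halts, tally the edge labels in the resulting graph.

Answer: p:1 q:3

Derivation:
start.  V:8 E:8  edges: 0-p->0 0-q->0 0-q->3 0-q->4 0-q->5 1-q->2 6-p->6 7-q->7
1. fire R0 via {0↦3, 1↦0}  →  V:7 E:6  edges: 0-p->0 0-q->4 0-q->5 1-q->2 6-p->6 7-q->7
2. fire R1 via {0↦6, 1↦0, 2↦7}  →  V:5 E:4  edges: 0-p->0 0-q->4 0-q->5 1-q->2
final graph: no rule applies after step 2
NF edges: [(0, 0, 'p'), (0, 4, 'q'), (0, 5, 'q'), (1, 2, 'q')]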